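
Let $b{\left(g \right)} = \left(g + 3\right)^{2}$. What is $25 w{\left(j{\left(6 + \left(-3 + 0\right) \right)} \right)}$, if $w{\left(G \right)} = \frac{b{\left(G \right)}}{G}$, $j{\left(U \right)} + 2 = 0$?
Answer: $- \frac{25}{2} \approx -12.5$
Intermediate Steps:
$j{\left(U \right)} = -2$ ($j{\left(U \right)} = -2 + 0 = -2$)
$b{\left(g \right)} = \left(3 + g\right)^{2}$
$w{\left(G \right)} = \frac{\left(3 + G\right)^{2}}{G}$
$25 w{\left(j{\left(6 + \left(-3 + 0\right) \right)} \right)} = 25 \frac{\left(3 - 2\right)^{2}}{-2} = 25 \left(- \frac{1^{2}}{2}\right) = 25 \left(\left(- \frac{1}{2}\right) 1\right) = 25 \left(- \frac{1}{2}\right) = - \frac{25}{2}$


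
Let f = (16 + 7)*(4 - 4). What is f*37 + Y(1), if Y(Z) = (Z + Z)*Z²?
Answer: 2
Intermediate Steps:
Y(Z) = 2*Z³ (Y(Z) = (2*Z)*Z² = 2*Z³)
f = 0 (f = 23*0 = 0)
f*37 + Y(1) = 0*37 + 2*1³ = 0 + 2*1 = 0 + 2 = 2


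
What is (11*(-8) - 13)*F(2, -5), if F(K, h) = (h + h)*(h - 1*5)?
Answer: -10100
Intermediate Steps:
F(K, h) = 2*h*(-5 + h) (F(K, h) = (2*h)*(h - 5) = (2*h)*(-5 + h) = 2*h*(-5 + h))
(11*(-8) - 13)*F(2, -5) = (11*(-8) - 13)*(2*(-5)*(-5 - 5)) = (-88 - 13)*(2*(-5)*(-10)) = -101*100 = -10100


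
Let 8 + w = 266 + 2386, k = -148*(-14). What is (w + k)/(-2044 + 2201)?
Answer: 4716/157 ≈ 30.038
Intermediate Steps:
k = 2072
w = 2644 (w = -8 + (266 + 2386) = -8 + 2652 = 2644)
(w + k)/(-2044 + 2201) = (2644 + 2072)/(-2044 + 2201) = 4716/157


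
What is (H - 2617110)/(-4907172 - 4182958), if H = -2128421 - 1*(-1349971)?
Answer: 48508/129859 ≈ 0.37354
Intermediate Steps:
H = -778450 (H = -2128421 + 1349971 = -778450)
(H - 2617110)/(-4907172 - 4182958) = (-778450 - 2617110)/(-4907172 - 4182958) = -3395560/(-9090130) = -3395560*(-1/9090130) = 48508/129859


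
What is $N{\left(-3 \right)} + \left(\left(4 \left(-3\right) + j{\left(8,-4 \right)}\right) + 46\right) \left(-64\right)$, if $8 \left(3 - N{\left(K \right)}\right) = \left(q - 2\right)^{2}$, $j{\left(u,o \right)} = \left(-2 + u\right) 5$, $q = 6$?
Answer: $-4095$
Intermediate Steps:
$j{\left(u,o \right)} = -10 + 5 u$
$N{\left(K \right)} = 1$ ($N{\left(K \right)} = 3 - \frac{\left(6 - 2\right)^{2}}{8} = 3 - \frac{4^{2}}{8} = 3 - 2 = 1$)
$N{\left(-3 \right)} + \left(\left(4 \left(-3\right) + j{\left(8,-4 \right)}\right) + 46\right) \left(-64\right) = 1 + \left(\left(4 \left(-3\right) + \left(-10 + 5 \cdot 8\right)\right) + 46\right) \left(-64\right) = 1 + \left(\left(-12 + \left(-10 + 40\right)\right) + 46\right) \left(-64\right) = 1 + \left(\left(-12 + 30\right) + 46\right) \left(-64\right) = 1 + \left(18 + 46\right) \left(-64\right) = 1 + 64 \left(-64\right) = 1 - 4096 = -4095$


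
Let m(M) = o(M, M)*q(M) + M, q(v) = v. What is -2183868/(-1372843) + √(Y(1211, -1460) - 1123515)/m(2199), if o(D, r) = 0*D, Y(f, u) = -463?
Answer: 2183868/1372843 + I*√1123978/2199 ≈ 1.5908 + 0.48212*I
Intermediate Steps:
o(D, r) = 0
m(M) = M (m(M) = 0*M + M = 0 + M = M)
-2183868/(-1372843) + √(Y(1211, -1460) - 1123515)/m(2199) = -2183868/(-1372843) + √(-463 - 1123515)/2199 = -2183868*(-1/1372843) + √(-1123978)*(1/2199) = 2183868/1372843 + (I*√1123978)*(1/2199) = 2183868/1372843 + I*√1123978/2199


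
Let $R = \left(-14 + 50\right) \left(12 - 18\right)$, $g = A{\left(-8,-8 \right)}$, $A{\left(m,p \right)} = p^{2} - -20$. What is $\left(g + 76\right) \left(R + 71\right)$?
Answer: $-23200$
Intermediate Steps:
$A{\left(m,p \right)} = 20 + p^{2}$ ($A{\left(m,p \right)} = p^{2} + 20 = 20 + p^{2}$)
$g = 84$ ($g = 20 + \left(-8\right)^{2} = 20 + 64 = 84$)
$R = -216$ ($R = 36 \left(-6\right) = -216$)
$\left(g + 76\right) \left(R + 71\right) = \left(84 + 76\right) \left(-216 + 71\right) = 160 \left(-145\right) = -23200$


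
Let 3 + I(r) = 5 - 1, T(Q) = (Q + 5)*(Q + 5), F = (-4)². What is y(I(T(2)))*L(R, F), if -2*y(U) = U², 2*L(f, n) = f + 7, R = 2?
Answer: -9/4 ≈ -2.2500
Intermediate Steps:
F = 16
L(f, n) = 7/2 + f/2 (L(f, n) = (f + 7)/2 = (7 + f)/2 = 7/2 + f/2)
T(Q) = (5 + Q)² (T(Q) = (5 + Q)*(5 + Q) = (5 + Q)²)
I(r) = 1 (I(r) = -3 + (5 - 1) = -3 + 4 = 1)
y(U) = -U²/2
y(I(T(2)))*L(R, F) = (-½*1²)*(7/2 + (½)*2) = (-½*1)*(7/2 + 1) = -½*9/2 = -9/4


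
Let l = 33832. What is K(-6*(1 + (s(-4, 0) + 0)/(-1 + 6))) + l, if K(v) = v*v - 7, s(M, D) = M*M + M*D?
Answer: 861501/25 ≈ 34460.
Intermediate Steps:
s(M, D) = M² + D*M
K(v) = -7 + v² (K(v) = v² - 7 = -7 + v²)
K(-6*(1 + (s(-4, 0) + 0)/(-1 + 6))) + l = (-7 + (-6*(1 + (-4*(0 - 4) + 0)/(-1 + 6)))²) + 33832 = (-7 + (-6*(1 + (-4*(-4) + 0)/5))²) + 33832 = (-7 + (-6*(1 + (16 + 0)*(⅕)))²) + 33832 = (-7 + (-6*(1 + 16*(⅕)))²) + 33832 = (-7 + (-6*(1 + 16/5))²) + 33832 = (-7 + (-6*21/5)²) + 33832 = (-7 + (-126/5)²) + 33832 = (-7 + 15876/25) + 33832 = 15701/25 + 33832 = 861501/25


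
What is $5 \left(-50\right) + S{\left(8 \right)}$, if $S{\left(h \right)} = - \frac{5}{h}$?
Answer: $- \frac{2005}{8} \approx -250.63$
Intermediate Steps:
$5 \left(-50\right) + S{\left(8 \right)} = 5 \left(-50\right) - \frac{5}{8} = -250 - \frac{5}{8} = - \frac{2005}{8}$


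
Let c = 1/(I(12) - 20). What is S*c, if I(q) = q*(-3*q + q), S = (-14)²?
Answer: -7/11 ≈ -0.63636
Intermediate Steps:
S = 196
I(q) = -2*q² (I(q) = q*(-2*q) = -2*q²)
c = -1/308 (c = 1/(-2*12² - 20) = 1/(-2*144 - 20) = 1/(-288 - 20) = 1/(-308) = -1/308 ≈ -0.0032468)
S*c = 196*(-1/308) = -7/11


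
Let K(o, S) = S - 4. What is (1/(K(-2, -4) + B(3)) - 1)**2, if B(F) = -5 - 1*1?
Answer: 225/196 ≈ 1.1480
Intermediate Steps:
B(F) = -6 (B(F) = -5 - 1 = -6)
K(o, S) = -4 + S
(1/(K(-2, -4) + B(3)) - 1)**2 = (1/((-4 - 4) - 6) - 1)**2 = (1/(-8 - 6) - 1)**2 = (1/(-14) - 1)**2 = (-1/14 - 1)**2 = (-15/14)**2 = 225/196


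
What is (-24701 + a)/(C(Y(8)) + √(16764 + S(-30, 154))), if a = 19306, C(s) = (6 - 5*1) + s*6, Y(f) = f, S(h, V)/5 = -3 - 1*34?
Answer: 264355/14178 - 5395*√16579/14178 ≈ -30.350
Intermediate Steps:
S(h, V) = -185 (S(h, V) = 5*(-3 - 1*34) = 5*(-3 - 34) = 5*(-37) = -185)
C(s) = 1 + 6*s (C(s) = (6 - 5) + 6*s = 1 + 6*s)
(-24701 + a)/(C(Y(8)) + √(16764 + S(-30, 154))) = (-24701 + 19306)/((1 + 6*8) + √(16764 - 185)) = -5395/((1 + 48) + √16579) = -5395/(49 + √16579)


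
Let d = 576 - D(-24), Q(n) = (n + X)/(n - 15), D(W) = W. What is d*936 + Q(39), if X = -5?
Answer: 6739217/12 ≈ 5.6160e+5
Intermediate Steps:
Q(n) = (-5 + n)/(-15 + n) (Q(n) = (n - 5)/(n - 15) = (-5 + n)/(-15 + n))
d = 600 (d = 576 - 1*(-24) = 576 + 24 = 600)
d*936 + Q(39) = 600*936 + (-5 + 39)/(-15 + 39) = 561600 + 34/24 = 561600 + (1/24)*34 = 561600 + 17/12 = 6739217/12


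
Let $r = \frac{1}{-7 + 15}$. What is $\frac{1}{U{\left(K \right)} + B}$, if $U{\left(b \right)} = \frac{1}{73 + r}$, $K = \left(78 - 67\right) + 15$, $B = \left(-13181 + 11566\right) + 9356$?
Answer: $\frac{585}{4528493} \approx 0.00012918$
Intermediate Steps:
$B = 7741$ ($B = -1615 + 9356 = 7741$)
$r = \frac{1}{8} \approx 0.125$
$K = 26$ ($K = 11 + 15 = 26$)
$U{\left(b \right)} = \frac{8}{585}$ ($U{\left(b \right)} = \frac{1}{73 + \frac{1}{8}} = \frac{1}{\frac{585}{8}} = \frac{8}{585}$)
$\frac{1}{U{\left(K \right)} + B} = \frac{1}{\frac{8}{585} + 7741} = \frac{1}{\frac{4528493}{585}} = \frac{585}{4528493}$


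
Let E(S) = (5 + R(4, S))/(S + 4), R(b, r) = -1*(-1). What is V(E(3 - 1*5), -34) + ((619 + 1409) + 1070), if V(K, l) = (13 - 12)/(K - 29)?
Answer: 80547/26 ≈ 3098.0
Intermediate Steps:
R(b, r) = 1
E(S) = 6/(4 + S) (E(S) = (5 + 1)/(S + 4) = 6/(4 + S))
V(K, l) = 1/(-29 + K)
V(E(3 - 1*5), -34) + ((619 + 1409) + 1070) = 1/(-29 + 6/(4 + (3 - 1*5))) + ((619 + 1409) + 1070) = 1/(-29 + 6/(4 + (3 - 5))) + (2028 + 1070) = 1/(-29 + 6/(4 - 2)) + 3098 = 1/(-29 + 6/2) + 3098 = 1/(-29 + 6*(½)) + 3098 = 1/(-29 + 3) + 3098 = 1/(-26) + 3098 = -1/26 + 3098 = 80547/26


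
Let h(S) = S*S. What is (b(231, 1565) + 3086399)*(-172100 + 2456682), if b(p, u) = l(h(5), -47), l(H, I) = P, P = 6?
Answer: 7051145307710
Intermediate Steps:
h(S) = S**2
l(H, I) = 6
b(p, u) = 6
(b(231, 1565) + 3086399)*(-172100 + 2456682) = (6 + 3086399)*(-172100 + 2456682) = 3086405*2284582 = 7051145307710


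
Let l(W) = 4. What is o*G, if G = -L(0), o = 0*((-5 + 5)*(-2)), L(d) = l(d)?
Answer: 0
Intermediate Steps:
L(d) = 4
o = 0 (o = 0*(0*(-2)) = 0*0 = 0)
G = -4 (G = -1*4 = -4)
o*G = 0*(-4) = 0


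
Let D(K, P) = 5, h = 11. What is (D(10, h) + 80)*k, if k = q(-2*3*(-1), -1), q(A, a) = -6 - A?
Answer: -1020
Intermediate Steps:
k = -12 (k = -6 - (-2*3)*(-1) = -6 - (-6)*(-1) = -6 - 1*6 = -6 - 6 = -12)
(D(10, h) + 80)*k = (5 + 80)*(-12) = 85*(-12) = -1020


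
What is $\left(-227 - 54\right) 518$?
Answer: $-145558$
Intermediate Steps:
$\left(-227 - 54\right) 518 = \left(-281\right) 518 = -145558$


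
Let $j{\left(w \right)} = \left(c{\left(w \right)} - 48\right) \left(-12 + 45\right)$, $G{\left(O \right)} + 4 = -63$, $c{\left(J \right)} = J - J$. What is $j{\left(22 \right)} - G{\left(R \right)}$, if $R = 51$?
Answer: $-1517$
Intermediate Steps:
$c{\left(J \right)} = 0$
$G{\left(O \right)} = -67$ ($G{\left(O \right)} = -4 - 63 = -67$)
$j{\left(w \right)} = -1584$ ($j{\left(w \right)} = \left(0 - 48\right) \left(-12 + 45\right) = \left(-48\right) 33 = -1584$)
$j{\left(22 \right)} - G{\left(R \right)} = -1584 - -67 = -1584 + 67 = -1517$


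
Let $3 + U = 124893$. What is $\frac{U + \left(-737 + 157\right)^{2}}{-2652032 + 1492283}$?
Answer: $- \frac{461290}{1159749} \approx -0.39775$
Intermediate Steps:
$U = 124890$ ($U = -3 + 124893 = 124890$)
$\frac{U + \left(-737 + 157\right)^{2}}{-2652032 + 1492283} = \frac{124890 + \left(-737 + 157\right)^{2}}{-2652032 + 1492283} = \frac{124890 + \left(-580\right)^{2}}{-1159749} = \left(124890 + 336400\right) \left(- \frac{1}{1159749}\right) = 461290 \left(- \frac{1}{1159749}\right) = - \frac{461290}{1159749}$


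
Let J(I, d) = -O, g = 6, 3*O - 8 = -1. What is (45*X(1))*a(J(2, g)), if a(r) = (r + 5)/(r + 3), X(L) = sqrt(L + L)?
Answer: 180*sqrt(2) ≈ 254.56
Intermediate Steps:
O = 7/3 (O = 8/3 + (1/3)*(-1) = 8/3 - 1/3 = 7/3 ≈ 2.3333)
J(I, d) = -7/3 (J(I, d) = -1*7/3 = -7/3)
X(L) = sqrt(2)*sqrt(L) (X(L) = sqrt(2*L) = sqrt(2)*sqrt(L))
a(r) = (5 + r)/(3 + r)
(45*X(1))*a(J(2, g)) = (45*(sqrt(2)*sqrt(1)))*((5 - 7/3)/(3 - 7/3)) = (45*(sqrt(2)*1))*((8/3)/(2/3)) = (45*sqrt(2))*((3/2)*(8/3)) = (45*sqrt(2))*4 = 180*sqrt(2)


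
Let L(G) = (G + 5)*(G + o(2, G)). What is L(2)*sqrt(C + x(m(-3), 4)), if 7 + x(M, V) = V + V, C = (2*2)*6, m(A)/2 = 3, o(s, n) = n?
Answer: 140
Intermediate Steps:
m(A) = 6 (m(A) = 2*3 = 6)
C = 24 (C = 4*6 = 24)
x(M, V) = -7 + 2*V (x(M, V) = -7 + (V + V) = -7 + 2*V)
L(G) = 2*G*(5 + G) (L(G) = (G + 5)*(G + G) = (5 + G)*(2*G) = 2*G*(5 + G))
L(2)*sqrt(C + x(m(-3), 4)) = (2*2*(5 + 2))*sqrt(24 + (-7 + 2*4)) = (2*2*7)*sqrt(24 + (-7 + 8)) = 28*sqrt(24 + 1) = 28*sqrt(25) = 28*5 = 140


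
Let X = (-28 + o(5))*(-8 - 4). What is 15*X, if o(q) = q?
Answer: 4140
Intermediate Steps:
X = 276 (X = (-28 + 5)*(-8 - 4) = -23*(-12) = 276)
15*X = 15*276 = 4140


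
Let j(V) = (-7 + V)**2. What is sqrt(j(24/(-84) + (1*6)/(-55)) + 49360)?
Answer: sqrt(7324491409)/385 ≈ 222.29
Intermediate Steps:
sqrt(j(24/(-84) + (1*6)/(-55)) + 49360) = sqrt((-7 + (24/(-84) + (1*6)/(-55)))**2 + 49360) = sqrt((-7 + (24*(-1/84) + 6*(-1/55)))**2 + 49360) = sqrt((-7 + (-2/7 - 6/55))**2 + 49360) = sqrt((-7 - 152/385)**2 + 49360) = sqrt((-2847/385)**2 + 49360) = sqrt(8105409/148225 + 49360) = sqrt(7324491409/148225) = sqrt(7324491409)/385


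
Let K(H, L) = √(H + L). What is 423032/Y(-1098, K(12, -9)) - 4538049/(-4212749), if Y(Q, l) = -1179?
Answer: -1776777275197/4966831071 ≈ -357.73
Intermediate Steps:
423032/Y(-1098, K(12, -9)) - 4538049/(-4212749) = 423032/(-1179) - 4538049/(-4212749) = 423032*(-1/1179) - 4538049*(-1/4212749) = -423032/1179 + 4538049/4212749 = -1776777275197/4966831071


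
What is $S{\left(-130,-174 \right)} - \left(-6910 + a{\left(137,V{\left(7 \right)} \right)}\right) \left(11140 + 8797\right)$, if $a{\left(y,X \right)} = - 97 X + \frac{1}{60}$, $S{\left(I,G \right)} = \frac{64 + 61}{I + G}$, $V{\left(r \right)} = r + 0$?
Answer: $\frac{689935114993}{4560} \approx 1.513 \cdot 10^{8}$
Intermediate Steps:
$V{\left(r \right)} = r$
$S{\left(I,G \right)} = \frac{125}{G + I}$
$a{\left(y,X \right)} = \frac{1}{60} - 97 X$ ($a{\left(y,X \right)} = - 97 X + \frac{1}{60} = \frac{1}{60} - 97 X$)
$S{\left(-130,-174 \right)} - \left(-6910 + a{\left(137,V{\left(7 \right)} \right)}\right) \left(11140 + 8797\right) = \frac{125}{-174 - 130} - \left(-6910 + \left(\frac{1}{60} - 679\right)\right) \left(11140 + 8797\right) = \frac{125}{-304} - \left(-6910 + \left(\frac{1}{60} - 679\right)\right) 19937 = 125 \left(- \frac{1}{304}\right) - \left(-6910 - \frac{40739}{60}\right) 19937 = - \frac{125}{304} - \left(- \frac{455339}{60}\right) 19937 = - \frac{125}{304} - - \frac{9078093643}{60} = - \frac{125}{304} + \frac{9078093643}{60} = \frac{689935114993}{4560}$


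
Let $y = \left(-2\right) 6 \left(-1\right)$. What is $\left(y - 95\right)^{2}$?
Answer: $6889$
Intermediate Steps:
$y = 12$ ($y = \left(-12\right) \left(-1\right) = 12$)
$\left(y - 95\right)^{2} = \left(12 - 95\right)^{2} = \left(-83\right)^{2} = 6889$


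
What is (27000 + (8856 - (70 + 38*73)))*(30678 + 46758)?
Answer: 2556317232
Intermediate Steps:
(27000 + (8856 - (70 + 38*73)))*(30678 + 46758) = (27000 + (8856 - (70 + 2774)))*77436 = (27000 + (8856 - 1*2844))*77436 = (27000 + (8856 - 2844))*77436 = (27000 + 6012)*77436 = 33012*77436 = 2556317232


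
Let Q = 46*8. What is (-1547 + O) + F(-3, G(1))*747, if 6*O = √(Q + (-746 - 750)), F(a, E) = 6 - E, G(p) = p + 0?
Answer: 2188 + I*√282/3 ≈ 2188.0 + 5.5976*I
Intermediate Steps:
G(p) = p
Q = 368
O = I*√282/3 (O = √(368 + (-746 - 750))/6 = √(368 - 1496)/6 = √(-1128)/6 = (2*I*√282)/6 = I*√282/3 ≈ 5.5976*I)
(-1547 + O) + F(-3, G(1))*747 = (-1547 + I*√282/3) + (6 - 1*1)*747 = (-1547 + I*√282/3) + (6 - 1)*747 = (-1547 + I*√282/3) + 5*747 = (-1547 + I*√282/3) + 3735 = 2188 + I*√282/3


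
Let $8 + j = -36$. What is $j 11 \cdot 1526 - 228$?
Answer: $-738812$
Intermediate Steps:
$j = -44$ ($j = -8 - 36 = -44$)
$j 11 \cdot 1526 - 228 = \left(-44\right) 11 \cdot 1526 - 228 = \left(-484\right) 1526 - 228 = -738584 - 228 = -738812$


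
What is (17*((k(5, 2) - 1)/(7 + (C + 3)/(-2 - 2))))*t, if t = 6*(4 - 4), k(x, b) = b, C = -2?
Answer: 0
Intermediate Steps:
t = 0 (t = 6*0 = 0)
(17*((k(5, 2) - 1)/(7 + (C + 3)/(-2 - 2))))*t = (17*((2 - 1)/(7 + (-2 + 3)/(-2 - 2))))*0 = (17*(1/(7 + 1/(-4))))*0 = (17*(1/(7 + 1*(-¼))))*0 = (17*(1/(7 - ¼)))*0 = (17*(1/(27/4)))*0 = (17*(1*(4/27)))*0 = (17*(4/27))*0 = (68/27)*0 = 0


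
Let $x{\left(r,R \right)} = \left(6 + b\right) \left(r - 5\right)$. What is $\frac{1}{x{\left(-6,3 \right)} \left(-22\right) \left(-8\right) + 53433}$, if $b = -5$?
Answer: $\frac{1}{51497} \approx 1.9419 \cdot 10^{-5}$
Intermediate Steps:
$x{\left(r,R \right)} = -5 + r$ ($x{\left(r,R \right)} = \left(6 - 5\right) \left(r - 5\right) = 1 \left(-5 + r\right) = -5 + r$)
$\frac{1}{x{\left(-6,3 \right)} \left(-22\right) \left(-8\right) + 53433} = \frac{1}{\left(-5 - 6\right) \left(-22\right) \left(-8\right) + 53433} = \frac{1}{\left(-11\right) \left(-22\right) \left(-8\right) + 53433} = \frac{1}{242 \left(-8\right) + 53433} = \frac{1}{-1936 + 53433} = \frac{1}{51497}$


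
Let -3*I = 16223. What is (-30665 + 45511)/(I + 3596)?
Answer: -44538/5435 ≈ -8.1947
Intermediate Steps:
I = -16223/3 (I = -1/3*16223 = -16223/3 ≈ -5407.7)
(-30665 + 45511)/(I + 3596) = (-30665 + 45511)/(-16223/3 + 3596) = 14846/(-5435/3) = 14846*(-3/5435) = -44538/5435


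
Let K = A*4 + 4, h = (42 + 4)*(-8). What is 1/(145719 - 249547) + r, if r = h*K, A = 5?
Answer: -917008897/103828 ≈ -8832.0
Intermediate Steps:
h = -368 (h = 46*(-8) = -368)
K = 24 (K = 5*4 + 4 = 20 + 4 = 24)
r = -8832 (r = -368*24 = -8832)
1/(145719 - 249547) + r = 1/(145719 - 249547) - 8832 = 1/(-103828) - 8832 = -1/103828 - 8832 = -917008897/103828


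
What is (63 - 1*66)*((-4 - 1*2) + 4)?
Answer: 6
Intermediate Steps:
(63 - 1*66)*((-4 - 1*2) + 4) = (63 - 66)*((-4 - 2) + 4) = -3*(-6 + 4) = -3*(-2) = 6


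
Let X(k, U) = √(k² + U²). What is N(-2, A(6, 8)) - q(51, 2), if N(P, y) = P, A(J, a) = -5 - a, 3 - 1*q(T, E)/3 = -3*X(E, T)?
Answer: -11 - 9*√2605 ≈ -470.35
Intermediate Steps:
X(k, U) = √(U² + k²)
q(T, E) = 9 + 9*√(E² + T²) (q(T, E) = 9 - (-9)*√(T² + E²) = 9 - (-9)*√(E² + T²) = 9 + 9*√(E² + T²))
N(-2, A(6, 8)) - q(51, 2) = -2 - (9 + 9*√(2² + 51²)) = -2 - (9 + 9*√(4 + 2601)) = -2 - (9 + 9*√2605) = -2 + (-9 - 9*√2605) = -11 - 9*√2605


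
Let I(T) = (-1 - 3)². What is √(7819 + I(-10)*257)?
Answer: √11931 ≈ 109.23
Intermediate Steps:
I(T) = 16 (I(T) = (-4)² = 16)
√(7819 + I(-10)*257) = √(7819 + 16*257) = √(7819 + 4112) = √11931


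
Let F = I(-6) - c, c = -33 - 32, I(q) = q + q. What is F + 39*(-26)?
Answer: -961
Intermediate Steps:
I(q) = 2*q
c = -65
F = 53 (F = 2*(-6) - 1*(-65) = -12 + 65 = 53)
F + 39*(-26) = 53 + 39*(-26) = 53 - 1014 = -961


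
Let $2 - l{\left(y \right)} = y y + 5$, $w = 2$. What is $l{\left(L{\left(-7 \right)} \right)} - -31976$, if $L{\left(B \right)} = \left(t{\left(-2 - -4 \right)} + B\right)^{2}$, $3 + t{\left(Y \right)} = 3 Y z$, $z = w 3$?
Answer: $-425003$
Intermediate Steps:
$z = 6$ ($z = 2 \cdot 3 = 6$)
$t{\left(Y \right)} = -3 + 18 Y$ ($t{\left(Y \right)} = -3 + 3 Y 6 = -3 + 18 Y$)
$L{\left(B \right)} = \left(33 + B\right)^{2}$ ($L{\left(B \right)} = \left(\left(-3 + 18 \left(-2 - -4\right)\right) + B\right)^{2} = \left(\left(-3 + 18 \left(-2 + 4\right)\right) + B\right)^{2} = \left(\left(-3 + 18 \cdot 2\right) + B\right)^{2} = \left(\left(-3 + 36\right) + B\right)^{2} = \left(33 + B\right)^{2}$)
$l{\left(y \right)} = -3 - y^{2}$ ($l{\left(y \right)} = 2 - \left(y y + 5\right) = 2 - \left(y^{2} + 5\right) = 2 - \left(5 + y^{2}\right) = -3 - y^{2}$)
$l{\left(L{\left(-7 \right)} \right)} - -31976 = \left(-3 - \left(\left(33 - 7\right)^{2}\right)^{2}\right) - -31976 = \left(-3 - \left(26^{2}\right)^{2}\right) + 31976 = \left(-3 - 676^{2}\right) + 31976 = \left(-3 - 456976\right) + 31976 = -456979 + 31976 = -425003$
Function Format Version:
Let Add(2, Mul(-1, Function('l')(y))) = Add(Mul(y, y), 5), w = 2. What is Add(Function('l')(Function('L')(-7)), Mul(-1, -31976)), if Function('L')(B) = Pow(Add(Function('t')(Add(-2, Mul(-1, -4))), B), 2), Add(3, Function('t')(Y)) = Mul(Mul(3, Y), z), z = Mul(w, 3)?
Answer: -425003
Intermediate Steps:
z = 6 (z = Mul(2, 3) = 6)
Function('t')(Y) = Add(-3, Mul(18, Y)) (Function('t')(Y) = Add(-3, Mul(Mul(3, Y), 6)) = Add(-3, Mul(18, Y)))
Function('L')(B) = Pow(Add(33, B), 2) (Function('L')(B) = Pow(Add(Add(-3, Mul(18, Add(-2, Mul(-1, -4)))), B), 2) = Pow(Add(Add(-3, Mul(18, Add(-2, 4))), B), 2) = Pow(Add(Add(-3, Mul(18, 2)), B), 2) = Pow(Add(Add(-3, 36), B), 2) = Pow(Add(33, B), 2))
Function('l')(y) = Add(-3, Mul(-1, Pow(y, 2))) (Function('l')(y) = Add(2, Mul(-1, Add(Mul(y, y), 5))) = Add(2, Mul(-1, Add(Pow(y, 2), 5))) = Add(2, Mul(-1, Add(5, Pow(y, 2)))) = Add(2, Add(-5, Mul(-1, Pow(y, 2)))) = Add(-3, Mul(-1, Pow(y, 2))))
Add(Function('l')(Function('L')(-7)), Mul(-1, -31976)) = Add(Add(-3, Mul(-1, Pow(Pow(Add(33, -7), 2), 2))), Mul(-1, -31976)) = Add(Add(-3, Mul(-1, Pow(Pow(26, 2), 2))), 31976) = Add(Add(-3, Mul(-1, Pow(676, 2))), 31976) = Add(Add(-3, Mul(-1, 456976)), 31976) = Add(Add(-3, -456976), 31976) = Add(-456979, 31976) = -425003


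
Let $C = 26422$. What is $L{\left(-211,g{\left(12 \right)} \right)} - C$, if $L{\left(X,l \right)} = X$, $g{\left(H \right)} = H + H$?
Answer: $-26633$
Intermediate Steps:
$g{\left(H \right)} = 2 H$
$L{\left(-211,g{\left(12 \right)} \right)} - C = -211 - 26422 = -26633$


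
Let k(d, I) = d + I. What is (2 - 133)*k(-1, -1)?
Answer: 262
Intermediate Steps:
k(d, I) = I + d
(2 - 133)*k(-1, -1) = (2 - 133)*(-1 - 1) = -131*(-2) = 262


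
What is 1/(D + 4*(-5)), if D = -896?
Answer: -1/916 ≈ -0.0010917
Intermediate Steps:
1/(D + 4*(-5)) = 1/(-896 + 4*(-5)) = 1/(-896 - 20) = 1/(-916) = -1/916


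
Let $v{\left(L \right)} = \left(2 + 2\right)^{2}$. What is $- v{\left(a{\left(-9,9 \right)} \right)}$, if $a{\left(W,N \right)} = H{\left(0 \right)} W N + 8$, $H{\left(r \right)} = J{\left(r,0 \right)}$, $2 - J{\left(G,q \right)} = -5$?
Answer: $-16$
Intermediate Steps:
$J{\left(G,q \right)} = 7$ ($J{\left(G,q \right)} = 2 - -5 = 2 + 5 = 7$)
$H{\left(r \right)} = 7$
$a{\left(W,N \right)} = 8 + 7 N W$ ($a{\left(W,N \right)} = 7 W N + 8 = 7 N W + 8 = 8 + 7 N W$)
$v{\left(L \right)} = 16$ ($v{\left(L \right)} = 4^{2} = 16$)
$- v{\left(a{\left(-9,9 \right)} \right)} = \left(-1\right) 16 = -16$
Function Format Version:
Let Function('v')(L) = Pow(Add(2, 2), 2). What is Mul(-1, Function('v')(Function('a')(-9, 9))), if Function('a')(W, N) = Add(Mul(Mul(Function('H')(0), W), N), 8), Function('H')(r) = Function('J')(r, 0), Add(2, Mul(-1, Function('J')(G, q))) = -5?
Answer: -16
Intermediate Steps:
Function('J')(G, q) = 7 (Function('J')(G, q) = Add(2, Mul(-1, -5)) = Add(2, 5) = 7)
Function('H')(r) = 7
Function('a')(W, N) = Add(8, Mul(7, N, W)) (Function('a')(W, N) = Add(Mul(Mul(7, W), N), 8) = Add(Mul(7, N, W), 8) = Add(8, Mul(7, N, W)))
Function('v')(L) = 16 (Function('v')(L) = Pow(4, 2) = 16)
Mul(-1, Function('v')(Function('a')(-9, 9))) = Mul(-1, 16) = -16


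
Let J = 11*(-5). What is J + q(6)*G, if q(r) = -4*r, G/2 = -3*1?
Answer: 89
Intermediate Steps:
J = -55
G = -6 (G = 2*(-3*1) = 2*(-3) = -6)
J + q(6)*G = -55 - 4*6*(-6) = -55 - 24*(-6) = -55 + 144 = 89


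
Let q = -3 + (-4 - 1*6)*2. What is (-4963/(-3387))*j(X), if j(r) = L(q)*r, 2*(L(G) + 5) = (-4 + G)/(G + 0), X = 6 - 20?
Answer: 7052423/77901 ≈ 90.531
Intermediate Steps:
X = -14
q = -23 (q = -3 + (-4 - 6)*2 = -3 - 10*2 = -3 - 20 = -23)
L(G) = -5 + (-4 + G)/(2*G) (L(G) = -5 + ((-4 + G)/(G + 0))/2 = -5 + ((-4 + G)/G)/2 = -5 + (-4 + G)/(2*G))
j(r) = -203*r/46 (j(r) = (-9/2 - 2/(-23))*r = (-9/2 - 2*(-1/23))*r = (-9/2 + 2/23)*r = -203*r/46)
(-4963/(-3387))*j(X) = (-4963/(-3387))*(-203/46*(-14)) = -4963*(-1/3387)*(1421/23) = (4963/3387)*(1421/23) = 7052423/77901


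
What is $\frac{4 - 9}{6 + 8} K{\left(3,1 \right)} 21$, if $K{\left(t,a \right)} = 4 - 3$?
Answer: $- \frac{15}{2} \approx -7.5$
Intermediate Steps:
$K{\left(t,a \right)} = 1$ ($K{\left(t,a \right)} = 4 - 3 = 1$)
$\frac{4 - 9}{6 + 8} K{\left(3,1 \right)} 21 = \frac{4 - 9}{6 + 8} \cdot 1 \cdot 21 = - \frac{5}{14} \cdot 1 \cdot 21 = \left(-5\right) \frac{1}{14} \cdot 1 \cdot 21 = \left(- \frac{5}{14}\right) 1 \cdot 21 = \left(- \frac{5}{14}\right) 21 = - \frac{15}{2}$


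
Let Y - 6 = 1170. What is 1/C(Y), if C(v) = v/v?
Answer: 1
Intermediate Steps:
Y = 1176 (Y = 6 + 1170 = 1176)
C(v) = 1
1/C(Y) = 1/1 = 1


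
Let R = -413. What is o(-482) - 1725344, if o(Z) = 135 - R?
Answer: -1724796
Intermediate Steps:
o(Z) = 548 (o(Z) = 135 - 1*(-413) = 135 + 413 = 548)
o(-482) - 1725344 = 548 - 1725344 = -1724796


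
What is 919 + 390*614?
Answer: 240379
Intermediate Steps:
919 + 390*614 = 919 + 239460 = 240379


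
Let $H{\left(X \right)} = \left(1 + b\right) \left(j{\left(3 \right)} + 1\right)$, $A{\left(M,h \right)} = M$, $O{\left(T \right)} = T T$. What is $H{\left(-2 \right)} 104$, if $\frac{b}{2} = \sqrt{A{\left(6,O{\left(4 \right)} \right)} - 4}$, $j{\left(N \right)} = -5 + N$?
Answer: $-104 - 208 \sqrt{2} \approx -398.16$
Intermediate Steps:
$O{\left(T \right)} = T^{2}$
$b = 2 \sqrt{2}$ ($b = 2 \sqrt{6 - 4} = 2 \sqrt{2} \approx 2.8284$)
$H{\left(X \right)} = -1 - 2 \sqrt{2}$ ($H{\left(X \right)} = \left(1 + 2 \sqrt{2}\right) \left(\left(-5 + 3\right) + 1\right) = \left(1 + 2 \sqrt{2}\right) \left(-2 + 1\right) = \left(1 + 2 \sqrt{2}\right) \left(-1\right) = -1 - 2 \sqrt{2}$)
$H{\left(-2 \right)} 104 = \left(-1 - 2 \sqrt{2}\right) 104 = -104 - 208 \sqrt{2}$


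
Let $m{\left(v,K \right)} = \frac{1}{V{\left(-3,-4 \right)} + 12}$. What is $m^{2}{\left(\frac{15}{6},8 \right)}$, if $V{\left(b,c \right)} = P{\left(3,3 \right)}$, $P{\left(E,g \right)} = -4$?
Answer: $\frac{1}{64} \approx 0.015625$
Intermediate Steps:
$V{\left(b,c \right)} = -4$
$m{\left(v,K \right)} = \frac{1}{8}$ ($m{\left(v,K \right)} = \frac{1}{-4 + 12} = \frac{1}{8}$)
$m^{2}{\left(\frac{15}{6},8 \right)} = \left(\frac{1}{8}\right)^{2} = \frac{1}{64}$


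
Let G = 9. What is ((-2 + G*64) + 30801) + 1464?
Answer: 32839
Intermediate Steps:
((-2 + G*64) + 30801) + 1464 = ((-2 + 9*64) + 30801) + 1464 = ((-2 + 576) + 30801) + 1464 = (574 + 30801) + 1464 = 31375 + 1464 = 32839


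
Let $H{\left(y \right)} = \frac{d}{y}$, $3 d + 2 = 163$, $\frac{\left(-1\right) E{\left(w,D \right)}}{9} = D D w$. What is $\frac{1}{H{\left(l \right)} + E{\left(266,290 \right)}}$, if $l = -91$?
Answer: $- \frac{39}{7852080623} \approx -4.9668 \cdot 10^{-9}$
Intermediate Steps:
$E{\left(w,D \right)} = - 9 w D^{2}$ ($E{\left(w,D \right)} = - 9 D D w = - 9 D^{2} w = - 9 w D^{2}$)
$d = \frac{161}{3}$ ($d = - \frac{2}{3} + \frac{1}{3} \cdot 163 = - \frac{2}{3} + \frac{163}{3} = \frac{161}{3} \approx 53.667$)
$H{\left(y \right)} = \frac{161}{3 y}$
$\frac{1}{H{\left(l \right)} + E{\left(266,290 \right)}} = \frac{1}{\frac{161}{3 \left(-91\right)} - 2394 \cdot 290^{2}} = \frac{1}{\frac{161}{3} \left(- \frac{1}{91}\right) - 2394 \cdot 84100} = \frac{1}{- \frac{23}{39} - 201335400} = \frac{1}{- \frac{7852080623}{39}} = - \frac{39}{7852080623}$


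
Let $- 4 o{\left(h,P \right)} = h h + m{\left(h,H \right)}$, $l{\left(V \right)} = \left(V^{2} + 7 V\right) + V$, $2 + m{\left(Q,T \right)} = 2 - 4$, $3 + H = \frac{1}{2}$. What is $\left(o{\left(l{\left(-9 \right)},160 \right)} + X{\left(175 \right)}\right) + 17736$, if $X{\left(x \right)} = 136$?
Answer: $\frac{71411}{4} \approx 17853.0$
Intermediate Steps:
$H = - \frac{5}{2}$ ($H = -3 + \frac{1}{2} = - \frac{5}{2} \approx -2.5$)
$m{\left(Q,T \right)} = -4$ ($m{\left(Q,T \right)} = -2 + \left(2 - 4\right) = -2 - 2 = -4$)
$l{\left(V \right)} = V^{2} + 8 V$
$o{\left(h,P \right)} = 1 - \frac{h^{2}}{4}$ ($o{\left(h,P \right)} = - \frac{h h - 4}{4} = - \frac{h^{2} - 4}{4} = - \frac{-4 + h^{2}}{4} = 1 - \frac{h^{2}}{4}$)
$\left(o{\left(l{\left(-9 \right)},160 \right)} + X{\left(175 \right)}\right) + 17736 = \left(\left(1 - \frac{\left(- 9 \left(8 - 9\right)\right)^{2}}{4}\right) + 136\right) + 17736 = \left(\left(1 - \frac{\left(\left(-9\right) \left(-1\right)\right)^{2}}{4}\right) + 136\right) + 17736 = \left(\left(1 - \frac{9^{2}}{4}\right) + 136\right) + 17736 = \left(\left(1 - \frac{81}{4}\right) + 136\right) + 17736 = \left(- \frac{77}{4} + 136\right) + 17736 = \frac{467}{4} + 17736 = \frac{71411}{4}$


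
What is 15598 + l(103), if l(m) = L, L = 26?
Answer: 15624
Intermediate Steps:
l(m) = 26
15598 + l(103) = 15598 + 26 = 15624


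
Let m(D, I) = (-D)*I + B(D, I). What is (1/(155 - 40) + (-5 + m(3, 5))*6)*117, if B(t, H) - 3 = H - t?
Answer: -1210833/115 ≈ -10529.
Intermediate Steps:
B(t, H) = 3 + H - t (B(t, H) = 3 + (H - t) = 3 + H - t)
m(D, I) = 3 + I - D - D*I (m(D, I) = (-D)*I + (3 + I - D) = -D*I + (3 + I - D) = 3 + I - D - D*I)
(1/(155 - 40) + (-5 + m(3, 5))*6)*117 = (1/(155 - 40) + (-5 + (3 + 5 - 1*3 - 1*3*5))*6)*117 = (1/115 + (-5 + (3 + 5 - 3 - 15))*6)*117 = (1/115 + (-5 - 10)*6)*117 = (1/115 - 15*6)*117 = (1/115 - 90)*117 = -10349/115*117 = -1210833/115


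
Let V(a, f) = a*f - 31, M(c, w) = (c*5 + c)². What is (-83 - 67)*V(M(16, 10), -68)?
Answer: 94007850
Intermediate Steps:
M(c, w) = 36*c² (M(c, w) = (5*c + c)² = (6*c)² = 36*c²)
V(a, f) = -31 + a*f
(-83 - 67)*V(M(16, 10), -68) = (-83 - 67)*(-31 + (36*16²)*(-68)) = -150*(-31 + (36*256)*(-68)) = -150*(-31 + 9216*(-68)) = -150*(-31 - 626688) = -150*(-626719) = 94007850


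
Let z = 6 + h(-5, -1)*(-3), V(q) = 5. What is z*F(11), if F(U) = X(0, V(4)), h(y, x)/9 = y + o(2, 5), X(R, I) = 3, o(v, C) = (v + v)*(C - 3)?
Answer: -225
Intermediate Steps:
o(v, C) = 2*v*(-3 + C) (o(v, C) = (2*v)*(-3 + C) = 2*v*(-3 + C))
h(y, x) = 72 + 9*y (h(y, x) = 9*(y + 2*2*(-3 + 5)) = 9*(y + 2*2*2) = 9*(y + 8) = 9*(8 + y) = 72 + 9*y)
F(U) = 3
z = -75 (z = 6 + (72 + 9*(-5))*(-3) = 6 + (72 - 45)*(-3) = 6 + 27*(-3) = 6 - 81 = -75)
z*F(11) = -75*3 = -225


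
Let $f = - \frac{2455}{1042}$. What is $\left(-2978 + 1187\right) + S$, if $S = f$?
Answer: $- \frac{1868677}{1042} \approx -1793.4$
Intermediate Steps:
$f = - \frac{2455}{1042}$ ($f = \left(-2455\right) \frac{1}{1042} = - \frac{2455}{1042} \approx -2.356$)
$S = - \frac{2455}{1042} \approx -2.356$
$\left(-2978 + 1187\right) + S = \left(-2978 + 1187\right) - \frac{2455}{1042} = -1791 - \frac{2455}{1042} = - \frac{1868677}{1042}$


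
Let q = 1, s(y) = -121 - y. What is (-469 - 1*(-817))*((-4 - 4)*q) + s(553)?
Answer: -3458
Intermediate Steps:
(-469 - 1*(-817))*((-4 - 4)*q) + s(553) = (-469 - 1*(-817))*((-4 - 4)*1) + (-121 - 1*553) = (-469 + 817)*(-8*1) + (-121 - 553) = 348*(-8) - 674 = -2784 - 674 = -3458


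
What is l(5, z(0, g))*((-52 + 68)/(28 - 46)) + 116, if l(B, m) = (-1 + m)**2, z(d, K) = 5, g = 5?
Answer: 916/9 ≈ 101.78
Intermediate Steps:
l(5, z(0, g))*((-52 + 68)/(28 - 46)) + 116 = (-1 + 5)**2*((-52 + 68)/(28 - 46)) + 116 = 4**2*(16/(-18)) + 116 = 16*(16*(-1/18)) + 116 = 16*(-8/9) + 116 = -128/9 + 116 = 916/9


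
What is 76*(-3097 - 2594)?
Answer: -432516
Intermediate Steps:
76*(-3097 - 2594) = 76*(-5691) = -432516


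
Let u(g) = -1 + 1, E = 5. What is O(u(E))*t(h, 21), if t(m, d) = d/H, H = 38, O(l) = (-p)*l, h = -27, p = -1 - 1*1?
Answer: 0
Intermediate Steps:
p = -2 (p = -1 - 1 = -2)
u(g) = 0
O(l) = 2*l (O(l) = (-1*(-2))*l = 2*l)
t(m, d) = d/38
O(u(E))*t(h, 21) = (2*0)*((1/38)*21) = 0*(21/38) = 0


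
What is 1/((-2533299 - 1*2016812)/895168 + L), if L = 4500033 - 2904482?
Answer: 895168/1428281647457 ≈ 6.2674e-7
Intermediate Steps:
L = 1595551
1/((-2533299 - 1*2016812)/895168 + L) = 1/((-2533299 - 1*2016812)/895168 + 1595551) = 1/((-2533299 - 2016812)*(1/895168) + 1595551) = 1/(-4550111*1/895168 + 1595551) = 1/(-4550111/895168 + 1595551) = 1/(1428281647457/895168) = 895168/1428281647457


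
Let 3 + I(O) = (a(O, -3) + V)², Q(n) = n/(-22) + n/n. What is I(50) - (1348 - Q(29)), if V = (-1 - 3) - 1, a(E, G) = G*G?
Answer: -29377/22 ≈ -1335.3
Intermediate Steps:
a(E, G) = G²
Q(n) = 1 - n/22 (Q(n) = n*(-1/22) + 1 = -n/22 + 1 = 1 - n/22)
V = -5 (V = -4 - 1 = -5)
I(O) = 13 (I(O) = -3 + ((-3)² - 5)² = -3 + (9 - 5)² = -3 + 4² = -3 + 16 = 13)
I(50) - (1348 - Q(29)) = 13 - (1348 - (1 - 1/22*29)) = 13 - (1348 - (1 - 29/22)) = 13 - (1348 - 1*(-7/22)) = 13 - (1348 + 7/22) = 13 - 1*29663/22 = 13 - 29663/22 = -29377/22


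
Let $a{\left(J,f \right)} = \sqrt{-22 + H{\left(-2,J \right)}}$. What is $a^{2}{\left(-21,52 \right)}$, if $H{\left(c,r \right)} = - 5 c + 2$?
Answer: $-10$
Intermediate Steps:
$H{\left(c,r \right)} = 2 - 5 c$
$a{\left(J,f \right)} = i \sqrt{10}$ ($a{\left(J,f \right)} = \sqrt{-22 + \left(2 - -10\right)} = \sqrt{-22 + \left(2 + 10\right)} = \sqrt{-22 + 12} = \sqrt{-10} = i \sqrt{10}$)
$a^{2}{\left(-21,52 \right)} = \left(i \sqrt{10}\right)^{2} = -10$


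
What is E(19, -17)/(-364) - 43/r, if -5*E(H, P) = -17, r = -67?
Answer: 77121/121940 ≈ 0.63245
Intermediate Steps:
E(H, P) = 17/5 (E(H, P) = -⅕*(-17) = 17/5)
E(19, -17)/(-364) - 43/r = (17/5)/(-364) - 43/(-67) = (17/5)*(-1/364) - 43*(-1/67) = -17/1820 + 43/67 = 77121/121940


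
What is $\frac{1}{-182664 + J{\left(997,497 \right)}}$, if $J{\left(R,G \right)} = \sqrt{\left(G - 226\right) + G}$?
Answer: $- \frac{7611}{1390255672} - \frac{\sqrt{3}}{2085383508} \approx -5.4754 \cdot 10^{-6}$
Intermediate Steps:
$J{\left(R,G \right)} = \sqrt{-226 + 2 G}$ ($J{\left(R,G \right)} = \sqrt{\left(-226 + G\right) + G} = \sqrt{-226 + 2 G}$)
$\frac{1}{-182664 + J{\left(997,497 \right)}} = \frac{1}{-182664 + \sqrt{-226 + 2 \cdot 497}} = \frac{1}{-182664 + \sqrt{-226 + 994}} = \frac{1}{-182664 + \sqrt{768}} = \frac{1}{-182664 + 16 \sqrt{3}}$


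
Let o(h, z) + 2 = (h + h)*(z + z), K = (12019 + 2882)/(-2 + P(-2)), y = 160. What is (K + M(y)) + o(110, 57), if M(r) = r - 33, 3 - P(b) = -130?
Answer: 3316756/131 ≈ 25319.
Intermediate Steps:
P(b) = 133 (P(b) = 3 - 1*(-130) = 3 + 130 = 133)
M(r) = -33 + r
K = 14901/131 (K = (12019 + 2882)/(-2 + 133) = 14901/131 ≈ 113.75)
o(h, z) = -2 + 4*h*z (o(h, z) = -2 + (h + h)*(z + z) = -2 + (2*h)*(2*z) = -2 + 4*h*z)
(K + M(y)) + o(110, 57) = (14901/131 + (-33 + 160)) + (-2 + 4*110*57) = (14901/131 + 127) + (-2 + 25080) = 31538/131 + 25078 = 3316756/131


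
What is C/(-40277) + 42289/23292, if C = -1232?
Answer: 1731969797/938131884 ≈ 1.8462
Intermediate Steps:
C/(-40277) + 42289/23292 = -1232/(-40277) + 42289/23292 = -1232*(-1/40277) + 42289*(1/23292) = 1232/40277 + 42289/23292 = 1731969797/938131884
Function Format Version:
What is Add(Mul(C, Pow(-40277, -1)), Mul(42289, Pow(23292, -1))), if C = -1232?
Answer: Rational(1731969797, 938131884) ≈ 1.8462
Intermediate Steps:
Add(Mul(C, Pow(-40277, -1)), Mul(42289, Pow(23292, -1))) = Add(Mul(-1232, Pow(-40277, -1)), Mul(42289, Pow(23292, -1))) = Add(Mul(-1232, Rational(-1, 40277)), Mul(42289, Rational(1, 23292))) = Add(Rational(1232, 40277), Rational(42289, 23292)) = Rational(1731969797, 938131884)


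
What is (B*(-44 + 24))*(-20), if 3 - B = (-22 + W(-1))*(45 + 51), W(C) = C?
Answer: 884400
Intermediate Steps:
B = 2211 (B = 3 - (-22 - 1)*(45 + 51) = 3 - (-23)*96 = 3 - 1*(-2208) = 3 + 2208 = 2211)
(B*(-44 + 24))*(-20) = (2211*(-44 + 24))*(-20) = (2211*(-20))*(-20) = -44220*(-20) = 884400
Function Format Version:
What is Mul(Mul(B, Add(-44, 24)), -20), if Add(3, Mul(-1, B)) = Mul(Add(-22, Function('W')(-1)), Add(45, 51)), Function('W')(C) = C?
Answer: 884400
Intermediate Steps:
B = 2211 (B = Add(3, Mul(-1, Mul(Add(-22, -1), Add(45, 51)))) = Add(3, Mul(-1, Mul(-23, 96))) = Add(3, Mul(-1, -2208)) = Add(3, 2208) = 2211)
Mul(Mul(B, Add(-44, 24)), -20) = Mul(Mul(2211, Add(-44, 24)), -20) = Mul(Mul(2211, -20), -20) = Mul(-44220, -20) = 884400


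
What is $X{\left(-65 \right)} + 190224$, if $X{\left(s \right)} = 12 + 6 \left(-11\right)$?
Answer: $190170$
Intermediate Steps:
$X{\left(s \right)} = -54$ ($X{\left(s \right)} = 12 - 66 = -54$)
$X{\left(-65 \right)} + 190224 = -54 + 190224 = 190170$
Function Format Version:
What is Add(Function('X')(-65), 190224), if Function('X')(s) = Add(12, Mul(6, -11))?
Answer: 190170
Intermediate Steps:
Function('X')(s) = -54 (Function('X')(s) = Add(12, -66) = -54)
Add(Function('X')(-65), 190224) = Add(-54, 190224) = 190170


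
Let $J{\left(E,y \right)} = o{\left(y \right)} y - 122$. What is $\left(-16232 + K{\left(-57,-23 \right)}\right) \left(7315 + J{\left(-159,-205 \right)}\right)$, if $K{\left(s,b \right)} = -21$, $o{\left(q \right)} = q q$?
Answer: $139904718796$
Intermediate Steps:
$o{\left(q \right)} = q^{2}$
$J{\left(E,y \right)} = -122 + y^{3}$ ($J{\left(E,y \right)} = y^{2} y - 122 = y^{3} - 122 = -122 + y^{3}$)
$\left(-16232 + K{\left(-57,-23 \right)}\right) \left(7315 + J{\left(-159,-205 \right)}\right) = \left(-16232 - 21\right) \left(7315 + \left(-122 + \left(-205\right)^{3}\right)\right) = - 16253 \left(7315 - 8615247\right) = \left(-16253\right) \left(-8607932\right) = 139904718796$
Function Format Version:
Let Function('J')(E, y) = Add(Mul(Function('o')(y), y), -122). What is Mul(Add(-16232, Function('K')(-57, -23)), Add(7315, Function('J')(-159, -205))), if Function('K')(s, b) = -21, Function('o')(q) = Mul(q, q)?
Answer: 139904718796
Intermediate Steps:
Function('o')(q) = Pow(q, 2)
Function('J')(E, y) = Add(-122, Pow(y, 3)) (Function('J')(E, y) = Add(Mul(Pow(y, 2), y), -122) = Add(Pow(y, 3), -122) = Add(-122, Pow(y, 3)))
Mul(Add(-16232, Function('K')(-57, -23)), Add(7315, Function('J')(-159, -205))) = Mul(Add(-16232, -21), Add(7315, Add(-122, Pow(-205, 3)))) = Mul(-16253, Add(7315, Add(-122, -8615125))) = Mul(-16253, Add(7315, -8615247)) = Mul(-16253, -8607932) = 139904718796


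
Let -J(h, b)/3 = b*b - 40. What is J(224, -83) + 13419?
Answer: -7128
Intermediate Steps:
J(h, b) = 120 - 3*b² (J(h, b) = -3*(b*b - 40) = -3*(b² - 40) = -3*(-40 + b²) = 120 - 3*b²)
J(224, -83) + 13419 = (120 - 3*(-83)²) + 13419 = (120 - 3*6889) + 13419 = (120 - 20667) + 13419 = -20547 + 13419 = -7128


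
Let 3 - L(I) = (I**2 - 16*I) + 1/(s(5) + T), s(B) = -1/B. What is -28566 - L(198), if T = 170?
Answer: 6339488/849 ≈ 7467.0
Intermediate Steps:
L(I) = 2542/849 - I**2 + 16*I (L(I) = 3 - ((I**2 - 16*I) + 1/(-1/5 + 170)) = 3 - ((I**2 - 16*I) + 1/(849/5)) = 3 - ((I**2 - 16*I) + 5/849) = 3 - (5/849 + I**2 - 16*I) = 3 + (-5/849 - I**2 + 16*I) = 2542/849 - I**2 + 16*I)
-28566 - L(198) = -28566 - (2542/849 - 1*198**2 + 16*198) = -28566 - (2542/849 - 1*39204 + 3168) = -28566 - (2542/849 - 39204 + 3168) = -28566 - 1*(-30592022/849) = -28566 + 30592022/849 = 6339488/849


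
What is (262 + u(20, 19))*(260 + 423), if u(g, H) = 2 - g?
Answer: 166652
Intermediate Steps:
(262 + u(20, 19))*(260 + 423) = (262 + (2 - 1*20))*(260 + 423) = (262 + (2 - 20))*683 = (262 - 18)*683 = 244*683 = 166652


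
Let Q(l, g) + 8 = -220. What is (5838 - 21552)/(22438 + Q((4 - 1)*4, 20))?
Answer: -7857/11105 ≈ -0.70752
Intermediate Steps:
Q(l, g) = -228 (Q(l, g) = -8 - 220 = -228)
(5838 - 21552)/(22438 + Q((4 - 1)*4, 20)) = (5838 - 21552)/(22438 - 228) = -15714/22210 = -15714*1/22210 = -7857/11105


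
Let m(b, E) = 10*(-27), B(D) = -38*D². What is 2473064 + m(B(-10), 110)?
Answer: 2472794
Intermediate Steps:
m(b, E) = -270
2473064 + m(B(-10), 110) = 2473064 - 270 = 2472794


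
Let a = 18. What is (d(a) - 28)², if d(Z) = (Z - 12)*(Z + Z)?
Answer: 35344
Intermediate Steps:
d(Z) = 2*Z*(-12 + Z) (d(Z) = (-12 + Z)*(2*Z) = 2*Z*(-12 + Z))
(d(a) - 28)² = (2*18*(-12 + 18) - 28)² = (2*18*6 - 28)² = (216 - 28)² = 188² = 35344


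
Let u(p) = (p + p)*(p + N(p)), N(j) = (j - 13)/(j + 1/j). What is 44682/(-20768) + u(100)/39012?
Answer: -150487878343/92077526832 ≈ -1.6344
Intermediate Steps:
N(j) = (-13 + j)/(j + 1/j)
u(p) = 2*p*(p + p*(-13 + p)/(1 + p²)) (u(p) = (p + p)*(p + p*(-13 + p)/(1 + p²)) = (2*p)*(p + p*(-13 + p)/(1 + p²)) = 2*p*(p + p*(-13 + p)/(1 + p²)))
44682/(-20768) + u(100)/39012 = 44682/(-20768) + (2*100²*(-12 + 100 + 100²)/(1 + 100²))/39012 = 44682*(-1/20768) + (2*10000*(-12 + 100 + 10000)/(1 + 10000))*(1/39012) = -2031/944 + (2*10000*10088/10001)*(1/39012) = -2031/944 + (2*10000*(1/10001)*10088)*(1/39012) = -2031/944 + (201760000/10001)*(1/39012) = -2031/944 + 50440000/97539753 = -150487878343/92077526832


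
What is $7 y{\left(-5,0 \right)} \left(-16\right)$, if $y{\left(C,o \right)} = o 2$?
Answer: $0$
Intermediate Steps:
$y{\left(C,o \right)} = 2 o$
$7 y{\left(-5,0 \right)} \left(-16\right) = 7 \cdot 2 \cdot 0 \left(-16\right) = 7 \cdot 0 \left(-16\right) = 0 \left(-16\right) = 0$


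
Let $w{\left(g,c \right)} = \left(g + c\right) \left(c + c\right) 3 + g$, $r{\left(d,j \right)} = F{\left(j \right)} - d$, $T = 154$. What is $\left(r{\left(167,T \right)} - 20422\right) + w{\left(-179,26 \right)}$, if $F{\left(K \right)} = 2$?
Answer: $-44634$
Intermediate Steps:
$r{\left(d,j \right)} = 2 - d$
$w{\left(g,c \right)} = g + 6 c \left(c + g\right)$ ($w{\left(g,c \right)} = \left(c + g\right) 2 c 3 + g = 2 c \left(c + g\right) 3 + g = 6 c \left(c + g\right) + g = g + 6 c \left(c + g\right)$)
$\left(r{\left(167,T \right)} - 20422\right) + w{\left(-179,26 \right)} = \left(\left(2 - 167\right) - 20422\right) + \left(-179 + 6 \cdot 26^{2} + 6 \cdot 26 \left(-179\right)\right) = \left(\left(2 - 167\right) - 20422\right) - 24047 = \left(-165 - 20422\right) - 24047 = -20587 - 24047 = -44634$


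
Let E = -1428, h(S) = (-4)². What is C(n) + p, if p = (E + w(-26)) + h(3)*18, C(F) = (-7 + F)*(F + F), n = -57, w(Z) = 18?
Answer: 6174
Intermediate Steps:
h(S) = 16
C(F) = 2*F*(-7 + F) (C(F) = (-7 + F)*(2*F) = 2*F*(-7 + F))
p = -1122 (p = (-1428 + 18) + 16*18 = -1410 + 288 = -1122)
C(n) + p = 2*(-57)*(-7 - 57) - 1122 = 2*(-57)*(-64) - 1122 = 7296 - 1122 = 6174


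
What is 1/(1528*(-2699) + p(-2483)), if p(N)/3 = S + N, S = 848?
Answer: -1/4128977 ≈ -2.4219e-7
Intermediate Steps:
p(N) = 2544 + 3*N (p(N) = 3*(848 + N) = 2544 + 3*N)
1/(1528*(-2699) + p(-2483)) = 1/(1528*(-2699) + (2544 + 3*(-2483))) = 1/(-4124072 + (2544 - 7449)) = 1/(-4124072 - 4905) = 1/(-4128977) = -1/4128977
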